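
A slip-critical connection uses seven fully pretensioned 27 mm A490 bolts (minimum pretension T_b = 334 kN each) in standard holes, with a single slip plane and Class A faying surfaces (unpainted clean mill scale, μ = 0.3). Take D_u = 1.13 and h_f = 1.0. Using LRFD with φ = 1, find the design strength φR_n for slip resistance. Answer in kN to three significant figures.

793 kN

R_n = μ · D_u · h_f · T_b · n_s · n_b = 0.3 × 1.13 × 1.0 × 334 × 1 × 7 = 792.6 kN.
Design strength φR_n = 1 × 792.6 = 793 kN.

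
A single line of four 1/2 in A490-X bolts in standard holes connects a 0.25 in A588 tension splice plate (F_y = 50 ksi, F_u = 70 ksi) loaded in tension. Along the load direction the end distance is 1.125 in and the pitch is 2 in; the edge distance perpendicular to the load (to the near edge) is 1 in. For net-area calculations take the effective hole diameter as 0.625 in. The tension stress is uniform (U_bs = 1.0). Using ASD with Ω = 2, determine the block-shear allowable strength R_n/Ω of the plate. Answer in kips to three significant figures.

31.9 kips

Shear plane L_v = 1.125 + 3·2 = 7.125 in; A_gv = 7.125 × 0.25 = 1.781 in².
A_nv = (7.125 − 3.5·0.625) × 0.25 = 1.234 in².
A_nt = (1 − 0.5·0.625) × 0.25 = 0.1719 in².
0.6 F_u A_nv = 51.84 kips; 0.6 F_y A_gv = 53.44 kips → shear rupture governs the shear term.
R_n = 51.84 + 1.0 × 70 × 0.1719 = 63.88 kips.
Allowable strength R_n/Ω = 63.88 / 2 = 31.9 kips.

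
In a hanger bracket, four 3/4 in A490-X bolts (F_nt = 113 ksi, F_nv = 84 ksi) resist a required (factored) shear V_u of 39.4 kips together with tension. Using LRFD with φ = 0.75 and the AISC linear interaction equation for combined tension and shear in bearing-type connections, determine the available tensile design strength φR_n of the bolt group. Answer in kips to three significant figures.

142 kips

A_b = π·0.75²/4 = 0.4418 in²; f_rv = 39.4 / (4 × 0.4418) = 22.3 ksi.
F'_nt = 1.3 F_nt − (F_nt / φF_nv) f_rv = 1.3·113 − (113/(0.75·84))·22.3 = 106.9 ksi, capped at F_nt → F'_nt = 106.9 ksi.
R_n = F'_nt · A_b · n = 106.9 × 0.4418 × 4 = 188.9 kips.
Design strength φR_n = 0.75 × 188.9 = 142 kips.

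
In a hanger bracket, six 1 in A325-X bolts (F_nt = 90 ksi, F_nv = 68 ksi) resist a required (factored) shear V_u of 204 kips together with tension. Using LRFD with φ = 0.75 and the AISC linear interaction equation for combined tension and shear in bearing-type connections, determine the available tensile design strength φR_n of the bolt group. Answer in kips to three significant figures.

144 kips

A_b = π·1²/4 = 0.7854 in²; f_rv = 204 / (6 × 0.7854) = 43.29 ksi.
F'_nt = 1.3 F_nt − (F_nt / φF_nv) f_rv = 1.3·90 − (90/(0.75·68))·43.29 = 40.61 ksi, capped at F_nt → F'_nt = 40.61 ksi.
R_n = F'_nt · A_b · n = 40.61 × 0.7854 × 6 = 191.3 kips.
Design strength φR_n = 0.75 × 191.3 = 144 kips.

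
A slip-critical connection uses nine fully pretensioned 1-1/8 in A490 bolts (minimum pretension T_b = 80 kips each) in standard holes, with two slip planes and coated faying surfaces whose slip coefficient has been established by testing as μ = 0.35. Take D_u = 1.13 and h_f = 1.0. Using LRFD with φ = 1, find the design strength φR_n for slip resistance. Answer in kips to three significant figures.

R_n = μ · D_u · h_f · T_b · n_s · n_b = 0.35 × 1.13 × 1.0 × 80 × 2 × 9 = 569.5 kips.
Design strength φR_n = 1 × 569.5 = 570 kips.

570 kips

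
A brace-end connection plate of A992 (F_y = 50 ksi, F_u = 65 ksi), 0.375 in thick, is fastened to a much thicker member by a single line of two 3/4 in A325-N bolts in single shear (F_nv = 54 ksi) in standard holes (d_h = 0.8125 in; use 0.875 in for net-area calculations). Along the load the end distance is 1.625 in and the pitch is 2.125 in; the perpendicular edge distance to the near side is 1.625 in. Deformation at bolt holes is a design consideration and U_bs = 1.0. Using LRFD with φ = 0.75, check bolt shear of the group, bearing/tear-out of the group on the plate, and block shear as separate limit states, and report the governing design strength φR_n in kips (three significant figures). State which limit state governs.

35.8 kips (bolt shear governs)

Bolt shear: A_b = π·0.75²/4 = 0.4418 in²; R_n = 54 × 0.4418 × 2 × 1 = 47.71 kips → 0.75 × 47.71 = 35.8 kips.
Bearing: edge l_c = 1.219, r_n = 35.65 kips; interior l_c = 1.312, r_n = 38.39 kips; R_n = 35.65 + 1·38.39 = 74.04 kips → 55.5 kips.
Block shear: A_gv = 1.406, A_nv = 0.9141, A_nt = 0.4453 in²; R_n = min(0.6F_uA_nv, 0.6F_yA_gv) + U_bs·F_u·A_nt = 64.59 kips → 48.4 kips.
Bolt shear governs: 35.8 kips.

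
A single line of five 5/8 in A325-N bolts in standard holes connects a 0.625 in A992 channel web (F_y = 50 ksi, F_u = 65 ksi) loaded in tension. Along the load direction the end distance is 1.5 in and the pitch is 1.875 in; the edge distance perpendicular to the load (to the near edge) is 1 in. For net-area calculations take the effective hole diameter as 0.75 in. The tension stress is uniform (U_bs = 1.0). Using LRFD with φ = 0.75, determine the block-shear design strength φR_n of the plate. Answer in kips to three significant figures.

Shear plane L_v = 1.5 + 4·1.875 = 9 in; A_gv = 9 × 0.625 = 5.625 in².
A_nv = (9 − 4.5·0.75) × 0.625 = 3.516 in².
A_nt = (1 − 0.5·0.75) × 0.625 = 0.3906 in².
0.6 F_u A_nv = 137.1 kips; 0.6 F_y A_gv = 168.8 kips → shear rupture governs the shear term.
R_n = 137.1 + 1.0 × 65 × 0.3906 = 162.5 kips.
Design strength φR_n = 0.75 × 162.5 = 122 kips.

122 kips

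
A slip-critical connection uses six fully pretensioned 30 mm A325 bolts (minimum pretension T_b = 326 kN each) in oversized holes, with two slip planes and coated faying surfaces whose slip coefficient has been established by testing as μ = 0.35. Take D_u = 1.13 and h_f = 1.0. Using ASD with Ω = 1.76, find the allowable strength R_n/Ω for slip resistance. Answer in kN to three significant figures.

879 kN

R_n = μ · D_u · h_f · T_b · n_s · n_b = 0.35 × 1.13 × 1.0 × 326 × 2 × 6 = 1547 kN.
Allowable strength R_n/Ω = 1547 / 1.76 = 879 kN.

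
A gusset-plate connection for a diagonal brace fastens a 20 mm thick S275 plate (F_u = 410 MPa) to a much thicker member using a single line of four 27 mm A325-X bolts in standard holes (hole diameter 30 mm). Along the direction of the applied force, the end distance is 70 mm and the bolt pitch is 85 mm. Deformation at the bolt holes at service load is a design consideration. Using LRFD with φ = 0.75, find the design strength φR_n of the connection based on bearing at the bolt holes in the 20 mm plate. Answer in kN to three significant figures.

Per bolt r_n = 1.2 l_c t F_u ≤ 2.4 d t F_u; upper limit = 2.4 × 27 × 20 × 410 / 1000 = 531.4 kN.
Edge bolt: l_c = 70 − 30/2 = 55 mm → 1.2 × 55 × 20 × 410 / 1000 = 541.2 → r_n = 531.4 kN.
Interior bolts: l_c = 85 − 30 = 55 mm → 1.2 × 55 × 20 × 410 / 1000 = 541.2 → r_n = 531.4 kN.
R_n = 1 × 531.4 + 3 × 531.4 = 2125 kN.
Design strength φR_n = 0.75 × 2125 = 1590 kN.

1590 kN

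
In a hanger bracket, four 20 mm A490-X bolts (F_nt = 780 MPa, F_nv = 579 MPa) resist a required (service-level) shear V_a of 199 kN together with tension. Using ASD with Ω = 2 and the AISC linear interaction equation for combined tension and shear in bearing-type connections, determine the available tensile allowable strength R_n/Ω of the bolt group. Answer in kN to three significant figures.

369 kN

A_b = π·20²/4 = 314.2 mm²; f_rv = 199 × 1000 / (4 × 314.2) = 158.4 MPa.
F'_nt = 1.3 F_nt − (Ω F_nt / F_nv) f_rv = 1.3·780 − (2·780/579)·158.4 = 587.3 MPa, capped at F_nt → F'_nt = 587.3 MPa.
R_n = F'_nt · A_b · n = 587.3 × 314.2 × 4 / 1000 = 738.1 kN.
Allowable strength R_n/Ω = 738.1 / 2 = 369 kN.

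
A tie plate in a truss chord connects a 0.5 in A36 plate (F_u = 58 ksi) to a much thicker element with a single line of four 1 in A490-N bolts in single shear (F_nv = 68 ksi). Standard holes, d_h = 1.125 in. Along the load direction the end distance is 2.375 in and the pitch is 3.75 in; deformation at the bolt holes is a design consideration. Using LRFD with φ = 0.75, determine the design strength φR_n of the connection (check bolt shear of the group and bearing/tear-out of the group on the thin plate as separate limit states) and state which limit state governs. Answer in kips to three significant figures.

Bolt shear: A_b = π·1²/4 = 0.7854 in²; R_n = 68 × 0.7854 × 4 × 1 = 213.6 kips → 0.75 × 213.6 = 160 kips.
Bearing (1.2 l_c t F_u ≤ 2.4 d t F_u): upper limit = 2.4·1·0.5·58 = 69.6 kips.
  Edge l_c = 2.375 − 1.125/2 = 1.812 → r_n = 63.07 kips; interior l_c = 3.75 − 1.125 = 2.625 → r_n = 69.6 kips.
  R_n,bearing = 1·63.07 + 3·69.6 = 271.9 kips → 0.75 × 271.9 = 204 kips.
Bolt shear governs: 160 kips.

160 kips (bolt shear governs)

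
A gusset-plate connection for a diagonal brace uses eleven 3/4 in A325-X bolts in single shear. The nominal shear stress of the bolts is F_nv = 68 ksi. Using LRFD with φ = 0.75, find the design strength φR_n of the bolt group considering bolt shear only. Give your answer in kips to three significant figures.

248 kips

A_b = π × 0.75² / 4 = 0.4418 in².
R_n = F_nv · A_b · n · n_s = 68 × 0.4418 × 11 × 1 = 330.5 kips.
Design strength φR_n = 0.75 × 330.5 = 248 kips.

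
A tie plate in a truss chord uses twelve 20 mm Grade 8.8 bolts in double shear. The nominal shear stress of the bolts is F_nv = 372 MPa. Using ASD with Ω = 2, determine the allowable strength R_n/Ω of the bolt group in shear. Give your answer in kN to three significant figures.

A_b = π × 20² / 4 = 314.2 mm².
R_n = F_nv · A_b · n · n_s = 372 × 314.2 × 12 × 2 / 1000 = 2805 kN.
Allowable strength R_n/Ω = 2805 / 2 = 1400 kN.

1400 kN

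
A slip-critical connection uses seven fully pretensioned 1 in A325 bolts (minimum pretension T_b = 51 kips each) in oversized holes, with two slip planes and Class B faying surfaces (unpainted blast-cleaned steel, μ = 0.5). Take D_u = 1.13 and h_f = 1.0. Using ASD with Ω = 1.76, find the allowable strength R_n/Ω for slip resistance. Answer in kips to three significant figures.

229 kips

R_n = μ · D_u · h_f · T_b · n_s · n_b = 0.5 × 1.13 × 1.0 × 51 × 2 × 7 = 403.4 kips.
Allowable strength R_n/Ω = 403.4 / 1.76 = 229 kips.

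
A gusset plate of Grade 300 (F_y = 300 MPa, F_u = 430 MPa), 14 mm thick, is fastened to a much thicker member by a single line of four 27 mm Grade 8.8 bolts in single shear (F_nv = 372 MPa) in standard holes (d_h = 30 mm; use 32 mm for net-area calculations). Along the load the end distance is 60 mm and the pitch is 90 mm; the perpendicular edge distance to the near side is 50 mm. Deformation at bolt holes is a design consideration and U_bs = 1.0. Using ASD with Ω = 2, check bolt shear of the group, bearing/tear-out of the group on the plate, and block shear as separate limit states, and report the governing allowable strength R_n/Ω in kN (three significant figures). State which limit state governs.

426 kN (bolt shear governs)

Bolt shear: A_b = π·27²/4 = 572.6 mm²; R_n = 372 × 572.6 × 4 × 1 / 1000 = 852 kN → 852 / 2 = 426 kN.
Bearing: edge l_c = 45, r_n = 325.1 kN; interior l_c = 60, r_n = 390.1 kN; R_n = 325.1 + 3·390.1 = 1495 kN → 748 kN.
Block shear: A_gv = 4620, A_nv = 3052, A_nt = 476 mm²; R_n = min(0.6F_uA_nv, 0.6F_yA_gv) + U_bs·F_u·A_nt = 992.1 kN → 496 kN.
Bolt shear governs: 426 kN.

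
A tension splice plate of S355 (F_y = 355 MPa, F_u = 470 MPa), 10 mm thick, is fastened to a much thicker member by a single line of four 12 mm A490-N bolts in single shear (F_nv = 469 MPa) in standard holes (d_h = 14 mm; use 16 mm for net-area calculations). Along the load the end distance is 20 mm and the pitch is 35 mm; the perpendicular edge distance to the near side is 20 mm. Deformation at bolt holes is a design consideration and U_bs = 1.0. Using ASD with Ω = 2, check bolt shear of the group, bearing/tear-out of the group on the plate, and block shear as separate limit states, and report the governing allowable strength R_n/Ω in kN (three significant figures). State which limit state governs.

Bolt shear: A_b = π·12²/4 = 113.1 mm²; R_n = 469 × 113.1 × 4 × 1 / 1000 = 212.2 kN → 212.2 / 2 = 106 kN.
Bearing: edge l_c = 13, r_n = 73.32 kN; interior l_c = 21, r_n = 118.4 kN; R_n = 73.32 + 3·118.4 = 428.6 kN → 214 kN.
Block shear: A_gv = 1250, A_nv = 690, A_nt = 120 mm²; R_n = min(0.6F_uA_nv, 0.6F_yA_gv) + U_bs·F_u·A_nt = 251 kN → 125 kN.
Bolt shear governs: 106 kN.

106 kN (bolt shear governs)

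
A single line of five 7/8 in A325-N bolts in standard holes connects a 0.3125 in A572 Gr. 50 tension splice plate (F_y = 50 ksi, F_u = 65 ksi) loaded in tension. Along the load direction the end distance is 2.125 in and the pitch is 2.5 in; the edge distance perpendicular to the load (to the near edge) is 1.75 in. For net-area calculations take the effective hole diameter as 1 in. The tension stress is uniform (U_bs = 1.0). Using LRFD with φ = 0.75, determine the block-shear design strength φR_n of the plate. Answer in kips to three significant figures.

Shear plane L_v = 2.125 + 4·2.5 = 12.12 in; A_gv = 12.12 × 0.3125 = 3.789 in².
A_nv = (12.12 − 4.5·1) × 0.3125 = 2.383 in².
A_nt = (1.75 − 0.5·1) × 0.3125 = 0.3906 in².
0.6 F_u A_nv = 92.93 kips; 0.6 F_y A_gv = 113.7 kips → shear rupture governs the shear term.
R_n = 92.93 + 1.0 × 65 × 0.3906 = 118.3 kips.
Design strength φR_n = 0.75 × 118.3 = 88.7 kips.

88.7 kips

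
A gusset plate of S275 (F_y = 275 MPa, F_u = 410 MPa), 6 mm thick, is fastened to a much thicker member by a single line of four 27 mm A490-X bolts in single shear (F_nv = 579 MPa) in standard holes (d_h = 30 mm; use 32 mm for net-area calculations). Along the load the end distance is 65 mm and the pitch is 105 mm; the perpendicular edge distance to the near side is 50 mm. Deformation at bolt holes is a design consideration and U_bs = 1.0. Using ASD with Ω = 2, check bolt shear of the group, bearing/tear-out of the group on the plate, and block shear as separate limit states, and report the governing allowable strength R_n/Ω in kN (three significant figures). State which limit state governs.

Bolt shear: A_b = π·27²/4 = 572.6 mm²; R_n = 579 × 572.6 × 4 × 1 / 1000 = 1326 kN → 1326 / 2 = 663 kN.
Bearing: edge l_c = 50, r_n = 147.6 kN; interior l_c = 75, r_n = 159.4 kN; R_n = 147.6 + 3·159.4 = 625.8 kN → 313 kN.
Block shear: A_gv = 2280, A_nv = 1608, A_nt = 204 mm²; R_n = min(0.6F_uA_nv, 0.6F_yA_gv) + U_bs·F_u·A_nt = 459.8 kN → 230 kN.
Block shear governs: 230 kN.

230 kN (block shear governs)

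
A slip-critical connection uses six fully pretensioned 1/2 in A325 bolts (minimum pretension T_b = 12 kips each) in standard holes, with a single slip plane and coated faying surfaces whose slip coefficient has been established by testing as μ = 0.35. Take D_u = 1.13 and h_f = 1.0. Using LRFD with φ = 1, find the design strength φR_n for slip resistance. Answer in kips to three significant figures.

R_n = μ · D_u · h_f · T_b · n_s · n_b = 0.35 × 1.13 × 1.0 × 12 × 1 × 6 = 28.48 kips.
Design strength φR_n = 1 × 28.48 = 28.5 kips.

28.5 kips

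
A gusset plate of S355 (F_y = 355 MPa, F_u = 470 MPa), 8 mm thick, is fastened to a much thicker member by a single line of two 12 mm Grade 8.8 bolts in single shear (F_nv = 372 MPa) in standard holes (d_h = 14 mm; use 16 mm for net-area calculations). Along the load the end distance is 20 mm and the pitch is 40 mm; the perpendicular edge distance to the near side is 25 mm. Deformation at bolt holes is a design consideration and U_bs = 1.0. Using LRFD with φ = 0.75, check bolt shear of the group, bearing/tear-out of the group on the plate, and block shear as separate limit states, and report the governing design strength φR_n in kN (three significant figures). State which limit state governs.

63.1 kN (bolt shear governs)

Bolt shear: A_b = π·12²/4 = 113.1 mm²; R_n = 372 × 113.1 × 2 × 1 / 1000 = 84.14 kN → 0.75 × 84.14 = 63.1 kN.
Bearing: edge l_c = 13, r_n = 58.66 kN; interior l_c = 26, r_n = 108.3 kN; R_n = 58.66 + 1·108.3 = 166.9 kN → 125 kN.
Block shear: A_gv = 480, A_nv = 288, A_nt = 136 mm²; R_n = min(0.6F_uA_nv, 0.6F_yA_gv) + U_bs·F_u·A_nt = 145.1 kN → 109 kN.
Bolt shear governs: 63.1 kN.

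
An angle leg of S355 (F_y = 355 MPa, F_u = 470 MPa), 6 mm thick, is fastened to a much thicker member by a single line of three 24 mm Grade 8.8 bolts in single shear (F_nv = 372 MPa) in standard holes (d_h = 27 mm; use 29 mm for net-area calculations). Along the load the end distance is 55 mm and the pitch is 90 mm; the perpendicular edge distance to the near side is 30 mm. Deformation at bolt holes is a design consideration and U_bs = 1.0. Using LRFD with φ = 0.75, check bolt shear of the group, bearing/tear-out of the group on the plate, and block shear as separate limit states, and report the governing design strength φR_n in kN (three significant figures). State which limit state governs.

239 kN (block shear governs)

Bolt shear: A_b = π·24²/4 = 452.4 mm²; R_n = 372 × 452.4 × 3 × 1 / 1000 = 504.9 kN → 0.75 × 504.9 = 379 kN.
Bearing: edge l_c = 41.5, r_n = 140.4 kN; interior l_c = 63, r_n = 162.4 kN; R_n = 140.4 + 2·162.4 = 465.3 kN → 349 kN.
Block shear: A_gv = 1410, A_nv = 975, A_nt = 93 mm²; R_n = min(0.6F_uA_nv, 0.6F_yA_gv) + U_bs·F_u·A_nt = 318.7 kN → 239 kN.
Block shear governs: 239 kN.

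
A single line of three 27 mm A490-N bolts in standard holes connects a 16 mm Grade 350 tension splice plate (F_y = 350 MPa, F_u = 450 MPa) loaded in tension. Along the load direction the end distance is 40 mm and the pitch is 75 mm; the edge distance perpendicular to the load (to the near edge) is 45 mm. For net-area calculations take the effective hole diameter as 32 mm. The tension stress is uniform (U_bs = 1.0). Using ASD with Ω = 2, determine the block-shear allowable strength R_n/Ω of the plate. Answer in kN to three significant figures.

Shear plane L_v = 40 + 2·75 = 190 mm; A_gv = 190 × 16 = 3040 mm².
A_nv = (190 − 2.5·32) × 16 = 1760 mm².
A_nt = (45 − 0.5·32) × 16 = 464 mm².
0.6 F_u A_nv = 475.2 kN; 0.6 F_y A_gv = 638.4 kN → shear rupture governs the shear term.
R_n = 475.2 + 1.0 × 450 × 464 / 1000 = 684 kN.
Allowable strength R_n/Ω = 684 / 2 = 342 kN.

342 kN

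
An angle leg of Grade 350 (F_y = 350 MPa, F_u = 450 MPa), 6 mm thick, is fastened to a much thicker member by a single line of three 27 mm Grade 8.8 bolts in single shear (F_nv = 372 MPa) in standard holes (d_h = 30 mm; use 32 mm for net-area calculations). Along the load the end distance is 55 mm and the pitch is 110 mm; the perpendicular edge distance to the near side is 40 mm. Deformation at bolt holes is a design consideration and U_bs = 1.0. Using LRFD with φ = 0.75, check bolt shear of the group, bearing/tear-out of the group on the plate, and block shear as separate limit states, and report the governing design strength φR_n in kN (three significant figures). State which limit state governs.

Bolt shear: A_b = π·27²/4 = 572.6 mm²; R_n = 372 × 572.6 × 3 × 1 / 1000 = 639 kN → 0.75 × 639 = 479 kN.
Bearing: edge l_c = 40, r_n = 129.6 kN; interior l_c = 80, r_n = 175 kN; R_n = 129.6 + 2·175 = 479.5 kN → 360 kN.
Block shear: A_gv = 1650, A_nv = 1170, A_nt = 144 mm²; R_n = min(0.6F_uA_nv, 0.6F_yA_gv) + U_bs·F_u·A_nt = 380.7 kN → 286 kN.
Block shear governs: 286 kN.

286 kN (block shear governs)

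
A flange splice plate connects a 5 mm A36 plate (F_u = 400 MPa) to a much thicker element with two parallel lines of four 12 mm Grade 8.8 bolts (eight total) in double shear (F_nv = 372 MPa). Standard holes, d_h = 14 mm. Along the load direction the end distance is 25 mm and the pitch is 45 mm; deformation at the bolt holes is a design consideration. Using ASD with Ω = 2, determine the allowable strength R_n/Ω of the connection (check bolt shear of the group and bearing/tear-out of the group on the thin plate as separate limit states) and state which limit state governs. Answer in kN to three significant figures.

Bolt shear: A_b = π·12²/4 = 113.1 mm²; R_n = 372 × 113.1 × 8 × 2 / 1000 = 673.2 kN → 673.2 / 2 = 337 kN.
Bearing (1.2 l_c t F_u ≤ 2.4 d t F_u): upper limit = 2.4·12·5·400 / 1000 = 57.6 kN.
  Edge l_c = 25 − 14/2 = 18 → r_n = 43.2 kN; interior l_c = 45 − 14 = 31 → r_n = 57.6 kN.
  R_n,bearing = 2·43.2 + 6·57.6 = 432 kN → 432 / 2 = 216 kN.
Bearing governs: 216 kN.

216 kN (bearing governs)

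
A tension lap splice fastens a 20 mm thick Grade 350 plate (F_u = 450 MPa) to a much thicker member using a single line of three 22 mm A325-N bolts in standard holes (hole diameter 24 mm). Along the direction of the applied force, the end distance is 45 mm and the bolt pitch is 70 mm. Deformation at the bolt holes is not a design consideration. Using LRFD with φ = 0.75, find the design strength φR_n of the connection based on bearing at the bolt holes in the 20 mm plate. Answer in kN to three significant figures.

1230 kN

Per bolt r_n = 1.5 l_c t F_u ≤ 3.0 d t F_u; upper limit = 3.0 × 22 × 20 × 450 / 1000 = 594 kN.
Edge bolt: l_c = 45 − 24/2 = 33 mm → 1.5 × 33 × 20 × 450 / 1000 = 445.5 → r_n = 445.5 kN.
Interior bolts: l_c = 70 − 24 = 46 mm → 1.5 × 46 × 20 × 450 / 1000 = 621 → r_n = 594 kN.
R_n = 1 × 445.5 + 2 × 594 = 1634 kN.
Design strength φR_n = 0.75 × 1634 = 1230 kN.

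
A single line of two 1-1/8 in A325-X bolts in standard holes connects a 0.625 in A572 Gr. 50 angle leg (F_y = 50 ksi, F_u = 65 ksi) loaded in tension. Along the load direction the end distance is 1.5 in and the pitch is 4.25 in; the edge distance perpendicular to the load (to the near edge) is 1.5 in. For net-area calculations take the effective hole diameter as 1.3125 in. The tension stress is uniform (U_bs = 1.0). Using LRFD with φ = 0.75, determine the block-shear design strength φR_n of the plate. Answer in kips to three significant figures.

94.8 kips

Shear plane L_v = 1.5 + 1·4.25 = 5.75 in; A_gv = 5.75 × 0.625 = 3.594 in².
A_nv = (5.75 − 1.5·1.3125) × 0.625 = 2.363 in².
A_nt = (1.5 − 0.5·1.3125) × 0.625 = 0.5273 in².
0.6 F_u A_nv = 92.17 kips; 0.6 F_y A_gv = 107.8 kips → shear rupture governs the shear term.
R_n = 92.17 + 1.0 × 65 × 0.5273 = 126.4 kips.
Design strength φR_n = 0.75 × 126.4 = 94.8 kips.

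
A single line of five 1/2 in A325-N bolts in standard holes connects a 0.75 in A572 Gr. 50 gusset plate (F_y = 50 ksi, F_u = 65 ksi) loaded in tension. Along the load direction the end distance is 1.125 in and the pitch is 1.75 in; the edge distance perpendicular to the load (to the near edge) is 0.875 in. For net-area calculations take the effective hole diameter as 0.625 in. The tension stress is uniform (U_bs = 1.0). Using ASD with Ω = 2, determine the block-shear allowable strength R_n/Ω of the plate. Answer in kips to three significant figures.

91.4 kips

Shear plane L_v = 1.125 + 4·1.75 = 8.125 in; A_gv = 8.125 × 0.75 = 6.094 in².
A_nv = (8.125 − 4.5·0.625) × 0.75 = 3.984 in².
A_nt = (0.875 − 0.5·0.625) × 0.75 = 0.4219 in².
0.6 F_u A_nv = 155.4 kips; 0.6 F_y A_gv = 182.8 kips → shear rupture governs the shear term.
R_n = 155.4 + 1.0 × 65 × 0.4219 = 182.8 kips.
Allowable strength R_n/Ω = 182.8 / 2 = 91.4 kips.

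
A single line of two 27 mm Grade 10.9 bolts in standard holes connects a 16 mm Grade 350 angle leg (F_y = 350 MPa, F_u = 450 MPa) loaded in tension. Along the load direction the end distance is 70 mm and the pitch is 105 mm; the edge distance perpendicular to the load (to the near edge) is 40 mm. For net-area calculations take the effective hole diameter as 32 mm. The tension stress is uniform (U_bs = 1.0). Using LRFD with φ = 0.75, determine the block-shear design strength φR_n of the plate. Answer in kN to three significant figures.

541 kN

Shear plane L_v = 70 + 1·105 = 175 mm; A_gv = 175 × 16 = 2800 mm².
A_nv = (175 − 1.5·32) × 16 = 2032 mm².
A_nt = (40 − 0.5·32) × 16 = 384 mm².
0.6 F_u A_nv = 548.6 kN; 0.6 F_y A_gv = 588 kN → shear rupture governs the shear term.
R_n = 548.6 + 1.0 × 450 × 384 / 1000 = 721.4 kN.
Design strength φR_n = 0.75 × 721.4 = 541 kN.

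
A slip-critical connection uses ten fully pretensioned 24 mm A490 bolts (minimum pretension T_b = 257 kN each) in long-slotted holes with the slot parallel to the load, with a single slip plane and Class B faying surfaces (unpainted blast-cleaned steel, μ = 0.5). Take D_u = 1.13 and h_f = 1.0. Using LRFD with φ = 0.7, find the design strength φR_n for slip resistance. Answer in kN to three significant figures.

1020 kN

R_n = μ · D_u · h_f · T_b · n_s · n_b = 0.5 × 1.13 × 1.0 × 257 × 1 × 10 = 1452 kN.
Design strength φR_n = 0.7 × 1452 = 1020 kN.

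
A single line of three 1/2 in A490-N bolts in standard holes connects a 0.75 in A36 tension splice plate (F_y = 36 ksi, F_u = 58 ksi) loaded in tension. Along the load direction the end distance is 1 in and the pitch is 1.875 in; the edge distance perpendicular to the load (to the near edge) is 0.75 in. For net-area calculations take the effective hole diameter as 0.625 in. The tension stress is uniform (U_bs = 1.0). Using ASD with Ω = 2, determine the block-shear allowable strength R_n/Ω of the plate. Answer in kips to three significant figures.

Shear plane L_v = 1 + 2·1.875 = 4.75 in; A_gv = 4.75 × 0.75 = 3.562 in².
A_nv = (4.75 − 2.5·0.625) × 0.75 = 2.391 in².
A_nt = (0.75 − 0.5·0.625) × 0.75 = 0.3281 in².
0.6 F_u A_nv = 83.19 kips; 0.6 F_y A_gv = 76.95 kips → shear yielding governs the shear term.
R_n = 76.95 + 1.0 × 58 × 0.3281 = 95.98 kips.
Allowable strength R_n/Ω = 95.98 / 2 = 48 kips.

48 kips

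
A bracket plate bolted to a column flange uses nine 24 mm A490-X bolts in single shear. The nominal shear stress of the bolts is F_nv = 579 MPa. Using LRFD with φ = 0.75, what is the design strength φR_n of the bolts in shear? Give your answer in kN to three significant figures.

1770 kN

A_b = π × 24² / 4 = 452.4 mm².
R_n = F_nv · A_b · n · n_s = 579 × 452.4 × 9 × 1 / 1000 = 2357 kN.
Design strength φR_n = 0.75 × 2357 = 1770 kN.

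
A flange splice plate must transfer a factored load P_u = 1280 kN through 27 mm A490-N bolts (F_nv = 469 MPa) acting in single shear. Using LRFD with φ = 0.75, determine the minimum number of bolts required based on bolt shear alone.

A_b = π·27²/4 = 572.6 mm².
Per-bolt design strength φR_n = 0.75 × 469 × 572.6 × 1 / 1000 = 201.4 kN.
n ≥ 1280 / 201.4 = 6.356 → use 7 bolts.

7 bolts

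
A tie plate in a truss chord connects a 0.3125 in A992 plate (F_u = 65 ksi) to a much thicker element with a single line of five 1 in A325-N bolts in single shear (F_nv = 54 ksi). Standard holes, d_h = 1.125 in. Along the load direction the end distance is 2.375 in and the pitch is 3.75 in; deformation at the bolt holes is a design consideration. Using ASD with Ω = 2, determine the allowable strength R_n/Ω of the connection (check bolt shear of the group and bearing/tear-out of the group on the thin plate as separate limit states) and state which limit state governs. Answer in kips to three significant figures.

Bolt shear: A_b = π·1²/4 = 0.7854 in²; R_n = 54 × 0.7854 × 5 × 1 = 212.1 kips → 212.1 / 2 = 106 kips.
Bearing (1.2 l_c t F_u ≤ 2.4 d t F_u): upper limit = 2.4·1·0.3125·65 = 48.75 kips.
  Edge l_c = 2.375 − 1.125/2 = 1.812 → r_n = 44.18 kips; interior l_c = 3.75 − 1.125 = 2.625 → r_n = 48.75 kips.
  R_n,bearing = 1·44.18 + 4·48.75 = 239.2 kips → 239.2 / 2 = 120 kips.
Bolt shear governs: 106 kips.

106 kips (bolt shear governs)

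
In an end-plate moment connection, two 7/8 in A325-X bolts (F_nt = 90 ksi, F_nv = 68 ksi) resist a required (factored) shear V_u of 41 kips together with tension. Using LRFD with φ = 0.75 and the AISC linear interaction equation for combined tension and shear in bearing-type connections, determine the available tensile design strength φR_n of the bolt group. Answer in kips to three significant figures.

A_b = π·0.875²/4 = 0.6013 in²; f_rv = 41 / (2 × 0.6013) = 34.09 ksi.
F'_nt = 1.3 F_nt − (F_nt / φF_nv) f_rv = 1.3·90 − (90/(0.75·68))·34.09 = 56.84 ksi, capped at F_nt → F'_nt = 56.84 ksi.
R_n = F'_nt · A_b · n = 56.84 × 0.6013 × 2 = 68.36 kips.
Design strength φR_n = 0.75 × 68.36 = 51.3 kips.

51.3 kips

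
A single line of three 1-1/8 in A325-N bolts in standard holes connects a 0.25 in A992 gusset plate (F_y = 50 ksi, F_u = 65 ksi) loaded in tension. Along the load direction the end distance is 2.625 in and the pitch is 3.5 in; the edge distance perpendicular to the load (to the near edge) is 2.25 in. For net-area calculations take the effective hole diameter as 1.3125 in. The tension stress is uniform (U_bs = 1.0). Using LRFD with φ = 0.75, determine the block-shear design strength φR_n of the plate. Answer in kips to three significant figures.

65.8 kips

Shear plane L_v = 2.625 + 2·3.5 = 9.625 in; A_gv = 9.625 × 0.25 = 2.406 in².
A_nv = (9.625 − 2.5·1.3125) × 0.25 = 1.586 in².
A_nt = (2.25 − 0.5·1.3125) × 0.25 = 0.3984 in².
0.6 F_u A_nv = 61.85 kips; 0.6 F_y A_gv = 72.19 kips → shear rupture governs the shear term.
R_n = 61.85 + 1.0 × 65 × 0.3984 = 87.75 kips.
Design strength φR_n = 0.75 × 87.75 = 65.8 kips.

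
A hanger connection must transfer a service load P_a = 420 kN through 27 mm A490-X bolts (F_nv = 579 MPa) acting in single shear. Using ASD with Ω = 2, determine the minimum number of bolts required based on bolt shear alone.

A_b = π·27²/4 = 572.6 mm².
Per-bolt allowable strength R_n/Ω = 579 × 572.6 × 1 / 1000 / 2 = 165.8 kN.
n ≥ 420 / 165.8 = 2.534 → use 3 bolts.

3 bolts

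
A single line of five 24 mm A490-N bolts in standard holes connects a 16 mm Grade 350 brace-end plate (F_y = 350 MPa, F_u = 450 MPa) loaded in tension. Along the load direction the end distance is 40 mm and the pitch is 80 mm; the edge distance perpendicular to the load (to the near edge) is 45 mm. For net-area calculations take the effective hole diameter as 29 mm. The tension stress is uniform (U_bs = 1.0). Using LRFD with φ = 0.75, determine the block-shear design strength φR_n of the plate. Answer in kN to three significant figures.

908 kN

Shear plane L_v = 40 + 4·80 = 360 mm; A_gv = 360 × 16 = 5760 mm².
A_nv = (360 − 4.5·29) × 16 = 3672 mm².
A_nt = (45 − 0.5·29) × 16 = 488 mm².
0.6 F_u A_nv = 991.4 kN; 0.6 F_y A_gv = 1210 kN → shear rupture governs the shear term.
R_n = 991.4 + 1.0 × 450 × 488 / 1000 = 1211 kN.
Design strength φR_n = 0.75 × 1211 = 908 kN.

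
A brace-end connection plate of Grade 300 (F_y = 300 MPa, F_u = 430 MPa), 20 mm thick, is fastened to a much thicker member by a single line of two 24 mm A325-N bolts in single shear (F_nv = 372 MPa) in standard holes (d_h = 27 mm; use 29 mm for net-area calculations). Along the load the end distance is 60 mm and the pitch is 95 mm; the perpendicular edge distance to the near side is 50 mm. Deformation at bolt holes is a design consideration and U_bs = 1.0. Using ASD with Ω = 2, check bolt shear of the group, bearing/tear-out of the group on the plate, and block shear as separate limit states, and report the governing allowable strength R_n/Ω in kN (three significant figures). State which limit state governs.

168 kN (bolt shear governs)

Bolt shear: A_b = π·24²/4 = 452.4 mm²; R_n = 372 × 452.4 × 2 × 1 / 1000 = 336.6 kN → 336.6 / 2 = 168 kN.
Bearing: edge l_c = 46.5, r_n = 479.9 kN; interior l_c = 68, r_n = 495.4 kN; R_n = 479.9 + 1·495.4 = 975.2 kN → 488 kN.
Block shear: A_gv = 3100, A_nv = 2230, A_nt = 710 mm²; R_n = min(0.6F_uA_nv, 0.6F_yA_gv) + U_bs·F_u·A_nt = 863.3 kN → 432 kN.
Bolt shear governs: 168 kN.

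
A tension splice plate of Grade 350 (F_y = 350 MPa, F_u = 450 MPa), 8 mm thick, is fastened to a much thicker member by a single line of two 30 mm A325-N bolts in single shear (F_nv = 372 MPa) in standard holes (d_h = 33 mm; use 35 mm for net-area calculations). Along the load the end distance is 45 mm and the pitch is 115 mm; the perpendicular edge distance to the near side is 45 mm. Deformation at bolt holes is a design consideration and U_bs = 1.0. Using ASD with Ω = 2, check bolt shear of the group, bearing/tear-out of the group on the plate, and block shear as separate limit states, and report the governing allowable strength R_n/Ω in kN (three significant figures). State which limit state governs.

Bolt shear: A_b = π·30²/4 = 706.9 mm²; R_n = 372 × 706.9 × 2 × 1 / 1000 = 525.9 kN → 525.9 / 2 = 263 kN.
Bearing: edge l_c = 28.5, r_n = 123.1 kN; interior l_c = 82, r_n = 259.2 kN; R_n = 123.1 + 1·259.2 = 382.3 kN → 191 kN.
Block shear: A_gv = 1280, A_nv = 860, A_nt = 220 mm²; R_n = min(0.6F_uA_nv, 0.6F_yA_gv) + U_bs·F_u·A_nt = 331.2 kN → 166 kN.
Block shear governs: 166 kN.

166 kN (block shear governs)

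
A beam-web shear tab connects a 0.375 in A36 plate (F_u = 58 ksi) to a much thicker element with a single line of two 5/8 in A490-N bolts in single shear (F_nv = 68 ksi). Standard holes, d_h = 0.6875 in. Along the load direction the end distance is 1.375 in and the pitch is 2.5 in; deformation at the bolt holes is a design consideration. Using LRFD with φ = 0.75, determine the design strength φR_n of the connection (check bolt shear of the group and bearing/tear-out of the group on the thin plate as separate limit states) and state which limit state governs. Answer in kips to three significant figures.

Bolt shear: A_b = π·0.625²/4 = 0.3068 in²; R_n = 68 × 0.3068 × 2 × 1 = 41.72 kips → 0.75 × 41.72 = 31.3 kips.
Bearing (1.2 l_c t F_u ≤ 2.4 d t F_u): upper limit = 2.4·0.625·0.375·58 = 32.62 kips.
  Edge l_c = 1.375 − 0.6875/2 = 1.031 → r_n = 26.92 kips; interior l_c = 2.5 − 0.6875 = 1.812 → r_n = 32.62 kips.
  R_n,bearing = 1·26.92 + 1·32.62 = 59.54 kips → 0.75 × 59.54 = 44.7 kips.
Bolt shear governs: 31.3 kips.

31.3 kips (bolt shear governs)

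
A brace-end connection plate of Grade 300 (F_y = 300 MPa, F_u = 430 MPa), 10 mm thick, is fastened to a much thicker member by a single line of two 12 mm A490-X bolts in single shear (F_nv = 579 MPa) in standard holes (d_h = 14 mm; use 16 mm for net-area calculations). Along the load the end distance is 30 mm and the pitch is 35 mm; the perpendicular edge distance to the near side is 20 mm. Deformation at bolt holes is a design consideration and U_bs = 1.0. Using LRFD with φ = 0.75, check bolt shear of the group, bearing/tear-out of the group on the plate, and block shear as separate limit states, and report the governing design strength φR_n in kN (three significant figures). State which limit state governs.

98.2 kN (bolt shear governs)

Bolt shear: A_b = π·12²/4 = 113.1 mm²; R_n = 579 × 113.1 × 2 × 1 / 1000 = 131 kN → 0.75 × 131 = 98.2 kN.
Bearing: edge l_c = 23, r_n = 118.7 kN; interior l_c = 21, r_n = 108.4 kN; R_n = 118.7 + 1·108.4 = 227 kN → 170 kN.
Block shear: A_gv = 650, A_nv = 410, A_nt = 120 mm²; R_n = min(0.6F_uA_nv, 0.6F_yA_gv) + U_bs·F_u·A_nt = 157.4 kN → 118 kN.
Bolt shear governs: 98.2 kN.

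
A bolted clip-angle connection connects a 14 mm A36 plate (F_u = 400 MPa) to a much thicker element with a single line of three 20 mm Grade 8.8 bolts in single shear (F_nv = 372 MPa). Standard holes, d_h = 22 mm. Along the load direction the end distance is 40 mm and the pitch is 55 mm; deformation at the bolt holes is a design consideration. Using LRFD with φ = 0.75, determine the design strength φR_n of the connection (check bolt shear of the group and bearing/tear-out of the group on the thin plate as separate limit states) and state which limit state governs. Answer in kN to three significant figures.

Bolt shear: A_b = π·20²/4 = 314.2 mm²; R_n = 372 × 314.2 × 3 × 1 / 1000 = 350.6 kN → 0.75 × 350.6 = 263 kN.
Bearing (1.2 l_c t F_u ≤ 2.4 d t F_u): upper limit = 2.4·20·14·400 / 1000 = 268.8 kN.
  Edge l_c = 40 − 22/2 = 29 → r_n = 194.9 kN; interior l_c = 55 − 22 = 33 → r_n = 221.8 kN.
  R_n,bearing = 1·194.9 + 2·221.8 = 638.4 kN → 0.75 × 638.4 = 479 kN.
Bolt shear governs: 263 kN.

263 kN (bolt shear governs)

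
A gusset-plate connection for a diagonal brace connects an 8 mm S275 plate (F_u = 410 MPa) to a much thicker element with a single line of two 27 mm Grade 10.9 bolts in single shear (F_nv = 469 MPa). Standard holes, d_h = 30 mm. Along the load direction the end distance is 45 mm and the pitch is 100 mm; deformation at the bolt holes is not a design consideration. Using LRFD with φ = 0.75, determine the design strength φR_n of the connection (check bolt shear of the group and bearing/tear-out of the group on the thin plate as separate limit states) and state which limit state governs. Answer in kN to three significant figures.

310 kN (bearing governs)

Bolt shear: A_b = π·27²/4 = 572.6 mm²; R_n = 469 × 572.6 × 2 × 1 / 1000 = 537.1 kN → 0.75 × 537.1 = 403 kN.
Bearing (1.5 l_c t F_u ≤ 3.0 d t F_u): upper limit = 3.0·27·8·410 / 1000 = 265.7 kN.
  Edge l_c = 45 − 30/2 = 30 → r_n = 147.6 kN; interior l_c = 100 − 30 = 70 → r_n = 265.7 kN.
  R_n,bearing = 1·147.6 + 1·265.7 = 413.3 kN → 0.75 × 413.3 = 310 kN.
Bearing governs: 310 kN.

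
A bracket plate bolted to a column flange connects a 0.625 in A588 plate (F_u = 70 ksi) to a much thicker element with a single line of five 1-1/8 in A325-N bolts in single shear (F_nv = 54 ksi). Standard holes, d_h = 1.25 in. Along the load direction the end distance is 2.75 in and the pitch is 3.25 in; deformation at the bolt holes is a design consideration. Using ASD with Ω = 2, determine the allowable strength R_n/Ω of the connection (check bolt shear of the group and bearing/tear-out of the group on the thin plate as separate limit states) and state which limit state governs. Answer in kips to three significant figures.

134 kips (bolt shear governs)

Bolt shear: A_b = π·1.125²/4 = 0.994 in²; R_n = 54 × 0.994 × 5 × 1 = 268.4 kips → 268.4 / 2 = 134 kips.
Bearing (1.2 l_c t F_u ≤ 2.4 d t F_u): upper limit = 2.4·1.125·0.625·70 = 118.1 kips.
  Edge l_c = 2.75 − 1.25/2 = 2.125 → r_n = 111.6 kips; interior l_c = 3.25 − 1.25 = 2 → r_n = 105 kips.
  R_n,bearing = 1·111.6 + 4·105 = 531.6 kips → 531.6 / 2 = 266 kips.
Bolt shear governs: 134 kips.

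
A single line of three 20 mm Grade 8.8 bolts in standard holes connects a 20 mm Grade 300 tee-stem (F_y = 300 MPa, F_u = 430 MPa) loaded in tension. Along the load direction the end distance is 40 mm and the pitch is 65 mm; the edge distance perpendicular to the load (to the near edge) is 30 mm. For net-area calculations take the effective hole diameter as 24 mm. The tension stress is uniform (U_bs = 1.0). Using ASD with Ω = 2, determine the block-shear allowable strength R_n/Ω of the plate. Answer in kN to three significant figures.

361 kN

Shear plane L_v = 40 + 2·65 = 170 mm; A_gv = 170 × 20 = 3400 mm².
A_nv = (170 − 2.5·24) × 20 = 2200 mm².
A_nt = (30 − 0.5·24) × 20 = 360 mm².
0.6 F_u A_nv = 567.6 kN; 0.6 F_y A_gv = 612 kN → shear rupture governs the shear term.
R_n = 567.6 + 1.0 × 430 × 360 / 1000 = 722.4 kN.
Allowable strength R_n/Ω = 722.4 / 2 = 361 kN.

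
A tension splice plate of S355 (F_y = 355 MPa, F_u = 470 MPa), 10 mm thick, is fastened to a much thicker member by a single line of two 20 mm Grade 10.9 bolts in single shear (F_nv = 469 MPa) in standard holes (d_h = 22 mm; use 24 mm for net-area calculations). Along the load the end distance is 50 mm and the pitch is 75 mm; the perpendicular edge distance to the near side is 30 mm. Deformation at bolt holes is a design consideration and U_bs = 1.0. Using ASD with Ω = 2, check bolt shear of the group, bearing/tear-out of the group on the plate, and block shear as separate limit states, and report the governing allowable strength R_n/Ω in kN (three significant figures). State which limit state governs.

147 kN (bolt shear governs)

Bolt shear: A_b = π·20²/4 = 314.2 mm²; R_n = 469 × 314.2 × 2 × 1 / 1000 = 294.7 kN → 294.7 / 2 = 147 kN.
Bearing: edge l_c = 39, r_n = 220 kN; interior l_c = 53, r_n = 225.6 kN; R_n = 220 + 1·225.6 = 445.6 kN → 223 kN.
Block shear: A_gv = 1250, A_nv = 890, A_nt = 180 mm²; R_n = min(0.6F_uA_nv, 0.6F_yA_gv) + U_bs·F_u·A_nt = 335.6 kN → 168 kN.
Bolt shear governs: 147 kN.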